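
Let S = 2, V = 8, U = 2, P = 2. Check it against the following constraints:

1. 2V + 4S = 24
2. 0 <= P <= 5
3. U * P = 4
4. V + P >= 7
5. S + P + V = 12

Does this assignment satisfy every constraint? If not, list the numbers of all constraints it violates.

1. 2V + 4S = 2(8) + 4(2) = 24 — satisfied.
2. P = 2 lies in [0, 5] — satisfied.
3. U * P = 2 * 2 = 4 — satisfied.
4. V + P = 8 + 2 = 10; 10 ≥ 7 — satisfied.
5. S + P + V = 2 + 2 + 8 = 12 — satisfied.

None — every constraint holds.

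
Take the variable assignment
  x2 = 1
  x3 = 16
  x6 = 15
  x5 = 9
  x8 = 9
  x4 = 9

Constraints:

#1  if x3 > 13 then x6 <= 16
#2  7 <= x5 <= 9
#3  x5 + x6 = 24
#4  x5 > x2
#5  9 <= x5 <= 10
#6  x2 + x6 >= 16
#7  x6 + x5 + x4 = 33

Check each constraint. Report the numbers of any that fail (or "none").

Yes — all constraints hold.

#1 x3 = 16 > 13, so we need x6 ≤ 16; x6 = 15 ≤ 16  true
#2 x5 = 9 lies in [7, 9]  true
#3 x5 + x6 = 9 + 15 = 24  true
#4 x5 = 9, x2 = 1; 9 > 1  true
#5 x5 = 9 lies in [9, 10]  true
#6 x2 + x6 = 1 + 15 = 16; 16 ≥ 16  true
#7 x6 + x5 + x4 = 15 + 9 + 9 = 33  true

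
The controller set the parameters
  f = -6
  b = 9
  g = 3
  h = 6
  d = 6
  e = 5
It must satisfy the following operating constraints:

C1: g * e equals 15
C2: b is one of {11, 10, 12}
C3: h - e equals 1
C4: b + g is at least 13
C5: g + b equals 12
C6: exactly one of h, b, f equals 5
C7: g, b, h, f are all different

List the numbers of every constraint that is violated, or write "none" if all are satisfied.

C1: g * e = 3 * 5 = 15  ✔
C2: b = 9 is not in {11, 10, 12}  ✘
C3: h - e = 6 - 5 = 1  ✔
C4: b + g = 9 + 3 = 12; 12 < 13, bound 13 not met  ✘
C5: g + b = 3 + 9 = 12  ✔
C6: h=6, b=9, f=-6; 0 of them equal 5, not exactly one  ✘
C7: values 3, 9, 6, -6 are pairwise distinct  ✔

Violated: 2, 4, and 6.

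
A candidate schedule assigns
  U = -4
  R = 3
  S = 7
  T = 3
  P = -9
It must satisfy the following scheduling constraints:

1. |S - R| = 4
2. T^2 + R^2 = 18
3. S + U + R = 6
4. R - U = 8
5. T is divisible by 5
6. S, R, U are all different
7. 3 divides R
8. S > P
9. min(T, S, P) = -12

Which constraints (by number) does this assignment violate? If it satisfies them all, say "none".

1. |7 - 3| = 4 — holds.
2. T^2 + R^2 = 3^2 + 3^2 = 9 + 9 = 18 — holds.
3. S + U + R = 7 + (-4) + 3 = 6 — holds.
4. R - U = 3 - (-4) = 7, not 8 — fails.
5. 3 = 5*0 + 3, so 5 does not divide 3 — fails.
6. values 7, 3, -4 are pairwise distinct — holds.
7. 3 / 3 = 1, so 3 divides 3 — holds.
8. S = 7, P = -9; 7 > -9 — holds.
9. min(3, 7, -9) = -9, not -12 — fails.

Constraints 4, 5, 9 are violated.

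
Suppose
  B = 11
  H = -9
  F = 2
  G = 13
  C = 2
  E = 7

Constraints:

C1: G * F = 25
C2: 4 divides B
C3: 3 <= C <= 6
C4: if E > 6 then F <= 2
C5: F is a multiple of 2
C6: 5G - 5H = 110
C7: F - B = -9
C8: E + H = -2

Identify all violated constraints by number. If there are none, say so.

C1: G * F = 13 * 2 = 26, not 25 — violated.
C2: 11 = 4*2 + 3, so 4 does not divide 11 — violated.
C3: C = 2 is outside [3, 6] — violated.
C4: E = 7 > 6, so we need F ≤ 2; F = 2 ≤ 2 — satisfied.
C5: 2 / 2 = 1, so 2 divides 2 — satisfied.
C6: 5G - 5H = 5(13) - 5(-9) = 110 — satisfied.
C7: F - B = 2 - 11 = -9 — satisfied.
C8: E + H = 7 + (-9) = -2 — satisfied.

The assignment fails constraints 1, 2, and 3.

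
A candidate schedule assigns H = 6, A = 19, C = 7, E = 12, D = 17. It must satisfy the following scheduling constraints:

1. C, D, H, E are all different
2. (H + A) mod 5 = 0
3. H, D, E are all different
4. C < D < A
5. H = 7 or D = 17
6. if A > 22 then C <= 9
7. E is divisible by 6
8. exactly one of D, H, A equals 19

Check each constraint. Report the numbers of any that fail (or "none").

1. values 7, 17, 6, 12 are pairwise distinct — satisfied.
2. H + A = 25; 25 mod 5 = 0 — satisfied.
3. values 6, 17, 12 are pairwise distinct — satisfied.
4. values 7 < 17 < 19 — satisfied.
5. H = 6 ≠ 7, but D = 17 = 17 (second disjunct) — satisfied.
6. A = 19, not > 22; antecedent false, conditional vacuously true — satisfied.
7. 12 / 6 = 2, so 6 divides 12 — satisfied.
8. D=17, H=6, A=19; 1 of them equals 19 — satisfied.

All constraints are satisfied.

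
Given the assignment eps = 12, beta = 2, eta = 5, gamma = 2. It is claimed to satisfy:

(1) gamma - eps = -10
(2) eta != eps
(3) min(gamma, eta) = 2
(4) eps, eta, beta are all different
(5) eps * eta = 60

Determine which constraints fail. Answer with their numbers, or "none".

(1) gamma - eps = 2 - 12 = -10 — holds.
(2) eta = 5, eps = 12; distinct — holds.
(3) min(2, 5) = 2 — holds.
(4) values 12, 5, 2 are pairwise distinct — holds.
(5) eps * eta = 12 * 5 = 60 — holds.

None — every constraint holds.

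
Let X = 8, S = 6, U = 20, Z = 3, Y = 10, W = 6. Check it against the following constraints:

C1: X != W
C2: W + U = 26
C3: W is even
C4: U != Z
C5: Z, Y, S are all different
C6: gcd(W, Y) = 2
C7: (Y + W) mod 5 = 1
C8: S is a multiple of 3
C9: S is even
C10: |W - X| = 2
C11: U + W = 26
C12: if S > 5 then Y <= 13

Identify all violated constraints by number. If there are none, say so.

None — every constraint holds.

C1: X = 8, W = 6; distinct  holds
C2: W + U = 6 + 20 = 26  holds
C3: W = 6 is even  holds
C4: U = 20, Z = 3; distinct  holds
C5: values 3, 10, 6 are pairwise distinct  holds
C6: gcd(6, 10) = 2  holds
C7: Y + W = 16; 16 mod 5 = 1  holds
C8: 6 / 3 = 2, so 3 divides 6  holds
C9: S = 6 is even  holds
C10: |6 - 8| = 2  holds
C11: U + W = 20 + 6 = 26  holds
C12: S = 6 > 5, so we need Y ≤ 13; Y = 10 ≤ 13  holds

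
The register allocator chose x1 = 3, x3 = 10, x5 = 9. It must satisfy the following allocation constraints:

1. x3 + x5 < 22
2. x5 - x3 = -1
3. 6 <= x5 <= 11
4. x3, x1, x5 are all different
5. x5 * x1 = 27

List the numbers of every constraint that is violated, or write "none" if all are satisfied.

1. x3 + x5 = 10 + 9 = 19; 19 < 22  ✔
2. x5 - x3 = 9 - 10 = -1  ✔
3. x5 = 9 lies in [6, 11]  ✔
4. values 10, 3, 9 are pairwise distinct  ✔
5. x5 * x1 = 9 * 3 = 27  ✔

Yes — all constraints hold.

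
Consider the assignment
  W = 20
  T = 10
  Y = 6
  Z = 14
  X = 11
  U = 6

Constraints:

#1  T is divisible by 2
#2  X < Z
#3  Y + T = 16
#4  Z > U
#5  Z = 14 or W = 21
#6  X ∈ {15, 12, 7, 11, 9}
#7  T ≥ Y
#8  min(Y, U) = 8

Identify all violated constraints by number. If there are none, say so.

#1 10 / 2 = 5, so 2 divides 10 — holds.
#2 X = 11, Z = 14; 11 < 14 — holds.
#3 Y + T = 6 + 10 = 16 — holds.
#4 Z = 14, U = 6; 14 > 6 — holds.
#5 Z = 14 = 14 (first disjunct) — holds.
#6 X = 11 is in {15, 12, 7, 11, 9} — holds.
#7 T = 10, Y = 6; 10 ≥ 6 — holds.
#8 min(6, 6) = 6, not 8 — fails.

Constraint 8 does not hold.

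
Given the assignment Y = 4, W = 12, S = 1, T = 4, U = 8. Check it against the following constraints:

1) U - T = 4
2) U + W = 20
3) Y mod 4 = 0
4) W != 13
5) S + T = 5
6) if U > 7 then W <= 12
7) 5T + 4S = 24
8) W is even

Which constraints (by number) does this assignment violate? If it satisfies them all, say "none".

None — every constraint holds.

1) U - T = 8 - 4 = 4 — satisfied.
2) U + W = 8 + 12 = 20 — satisfied.
3) 4 mod 4 = 0 — satisfied.
4) W = 12, and 12 ≠ 13 — satisfied.
5) S + T = 1 + 4 = 5 — satisfied.
6) U = 8 > 7, so we need W ≤ 12; W = 12 ≤ 12 — satisfied.
7) 5T + 4S = 5(4) + 4(1) = 24 — satisfied.
8) W = 12 is even — satisfied.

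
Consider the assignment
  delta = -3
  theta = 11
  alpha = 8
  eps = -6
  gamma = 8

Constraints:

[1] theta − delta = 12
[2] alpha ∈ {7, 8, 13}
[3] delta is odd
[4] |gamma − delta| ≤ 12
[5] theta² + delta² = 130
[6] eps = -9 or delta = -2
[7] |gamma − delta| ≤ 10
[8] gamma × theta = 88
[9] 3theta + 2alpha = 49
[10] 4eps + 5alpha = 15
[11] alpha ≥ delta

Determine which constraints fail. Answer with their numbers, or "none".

Constraints 1, 6, 7, and 10 are violated.

[1] theta − delta = 11 − (-3) = 14, not 12 — violated.
[2] alpha = 8 is in {7, 8, 13} — satisfied.
[3] delta = -3 is odd — satisfied.
[4] |8 − (-3)| = 11; 11 ≤ 12 — satisfied.
[5] theta² + delta² = 11² + (-3)² = 121 + 9 = 130 — satisfied.
[6] eps = -6 ≠ -9 and delta = -3 ≠ -2; both disjuncts false — violated.
[7] |8 − (-3)| = 11; 11 > 10, exceeds bound 10 — violated.
[8] gamma × theta = 8 × 11 = 88 — satisfied.
[9] 3theta + 2alpha = 3(11) + 2(8) = 49 — satisfied.
[10] 4eps + 5alpha = 4(-6) + 5(8) = 16, not 15 — violated.
[11] alpha = 8, delta = -3; 8 ≥ -3 — satisfied.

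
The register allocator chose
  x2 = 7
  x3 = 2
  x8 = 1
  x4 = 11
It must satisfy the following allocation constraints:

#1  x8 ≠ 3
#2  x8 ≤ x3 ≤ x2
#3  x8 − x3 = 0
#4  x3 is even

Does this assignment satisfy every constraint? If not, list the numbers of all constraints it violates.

No — constraint 3 is not satisfied.

#1 x8 = 1, and 1 ≠ 3  ✔
#2 values 1 ≤ 2 ≤ 7  ✔
#3 x8 − x3 = 1 − 2 = -1, not 0  ✘
#4 x3 = 2 is even  ✔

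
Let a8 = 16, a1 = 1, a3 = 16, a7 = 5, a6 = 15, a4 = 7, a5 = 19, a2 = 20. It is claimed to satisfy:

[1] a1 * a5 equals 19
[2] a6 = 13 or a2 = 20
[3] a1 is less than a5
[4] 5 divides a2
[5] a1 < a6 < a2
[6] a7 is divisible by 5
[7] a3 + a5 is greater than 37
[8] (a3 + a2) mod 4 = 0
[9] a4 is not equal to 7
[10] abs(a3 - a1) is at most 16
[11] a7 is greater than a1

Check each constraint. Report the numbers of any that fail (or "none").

Violated: 7 and 9.

[1] a1 * a5 = 1 * 19 = 19 — holds.
[2] a6 = 15 ≠ 13, but a2 = 20 = 20 (second disjunct) — holds.
[3] a1 = 1, a5 = 19; 1 < 19 — holds.
[4] 20 / 5 = 4, so 5 divides 20 — holds.
[5] values 1 < 15 < 20 — holds.
[6] 5 / 5 = 1, so 5 divides 5 — holds.
[7] a3 + a5 = 16 + 19 = 35; 35 ≤ 37, bound 37 not met — fails.
[8] a3 + a2 = 36; 36 mod 4 = 0 — holds.
[9] a4 = 7, but 7 is required to differ — fails.
[10] abs(16 - 1) = 15; 15 ≤ 16 — holds.
[11] a7 = 5, a1 = 1; 5 > 1 — holds.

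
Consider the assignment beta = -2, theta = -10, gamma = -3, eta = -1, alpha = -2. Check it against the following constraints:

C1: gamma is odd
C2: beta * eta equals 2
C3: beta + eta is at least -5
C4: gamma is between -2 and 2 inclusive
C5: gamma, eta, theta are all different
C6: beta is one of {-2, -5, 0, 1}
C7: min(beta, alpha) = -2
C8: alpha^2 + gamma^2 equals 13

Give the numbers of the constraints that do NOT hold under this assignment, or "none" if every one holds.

Constraint 4 is violated.

C1: gamma = -3 is odd — holds.
C2: beta * eta = -2 * (-1) = 2 — holds.
C3: beta + eta = -2 + (-1) = -3; -3 ≥ -5 — holds.
C4: gamma = -3 is outside [-2, 2] — fails.
C5: values -3, -1, -10 are pairwise distinct — holds.
C6: beta = -2 is in {-2, -5, 0, 1} — holds.
C7: min(-2, -2) = -2 — holds.
C8: alpha^2 + gamma^2 = (-2)^2 + (-3)^2 = 4 + 9 = 13 — holds.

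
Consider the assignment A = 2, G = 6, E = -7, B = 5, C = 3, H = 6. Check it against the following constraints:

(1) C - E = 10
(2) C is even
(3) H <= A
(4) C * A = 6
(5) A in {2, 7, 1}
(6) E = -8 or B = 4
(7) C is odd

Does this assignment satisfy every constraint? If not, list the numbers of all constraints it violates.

(1) C - E = 3 - (-7) = 10 — OK.
(2) C = 3 is odd — violated.
(3) H = 6, A = 2; 6 > 2 (want ≤) — violated.
(4) C * A = 3 * 2 = 6 — OK.
(5) A = 2 is in {2, 7, 1} — OK.
(6) E = -7 ≠ -8 and B = 5 ≠ 4; both disjuncts false — violated.
(7) C = 3 is odd — OK.

Constraints 2, 3, and 6 are violated.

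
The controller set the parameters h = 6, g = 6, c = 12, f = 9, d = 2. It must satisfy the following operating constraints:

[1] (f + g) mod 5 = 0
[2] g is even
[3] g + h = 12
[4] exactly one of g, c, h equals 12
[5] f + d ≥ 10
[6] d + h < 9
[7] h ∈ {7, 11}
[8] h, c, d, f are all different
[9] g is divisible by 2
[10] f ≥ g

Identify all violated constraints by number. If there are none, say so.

Constraint 7 is violated.

[1] f + g = 15; 15 mod 5 = 0 — satisfied.
[2] g = 6 is even — satisfied.
[3] g + h = 6 + 6 = 12 — satisfied.
[4] g=6, c=12, h=6; 1 of them equals 12 — satisfied.
[5] f + d = 9 + 2 = 11; 11 ≥ 10 — satisfied.
[6] d + h = 2 + 6 = 8; 8 < 9 — satisfied.
[7] h = 6 is not in {7, 11} — violated.
[8] values 6, 12, 2, 9 are pairwise distinct — satisfied.
[9] 6 / 2 = 3, so 2 divides 6 — satisfied.
[10] f = 9, g = 6; 9 ≥ 6 — satisfied.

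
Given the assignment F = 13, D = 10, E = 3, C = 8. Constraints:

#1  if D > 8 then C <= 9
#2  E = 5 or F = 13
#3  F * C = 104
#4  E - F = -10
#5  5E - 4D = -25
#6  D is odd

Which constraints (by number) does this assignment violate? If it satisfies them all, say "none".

#1 D = 10 > 8, so we need C ≤ 9; C = 8 ≤ 9 — OK.
#2 E = 3 ≠ 5, but F = 13 = 13 (second disjunct) — OK.
#3 F * C = 13 * 8 = 104 — OK.
#4 E - F = 3 - 13 = -10 — OK.
#5 5E - 4D = 5(3) - 4(10) = -25 — OK.
#6 D = 10 is even — violated.

Constraint 6 is violated.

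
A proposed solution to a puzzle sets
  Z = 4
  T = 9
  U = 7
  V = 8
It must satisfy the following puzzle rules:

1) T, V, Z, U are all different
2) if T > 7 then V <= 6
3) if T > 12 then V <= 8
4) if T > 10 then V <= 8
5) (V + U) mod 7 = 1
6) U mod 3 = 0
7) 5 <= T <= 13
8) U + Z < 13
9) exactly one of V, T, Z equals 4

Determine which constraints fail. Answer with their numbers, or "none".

1) values 9, 8, 4, 7 are pairwise distinct — holds.
2) T = 9 > 7, so we need V ≤ 6; but V = 8 > 6 — fails.
3) T = 9, not > 12; antecedent false, conditional vacuously true — holds.
4) T = 9, not > 10; antecedent false, conditional vacuously true — holds.
5) V + U = 15; 15 mod 7 = 1 — holds.
6) 7 mod 3 = 1, not 0 — fails.
7) T = 9 lies in [5, 13] — holds.
8) U + Z = 7 + 4 = 11; 11 < 13 — holds.
9) V=8, T=9, Z=4; 1 of them equals 4 — holds.

Constraints 2 and 6 do not hold.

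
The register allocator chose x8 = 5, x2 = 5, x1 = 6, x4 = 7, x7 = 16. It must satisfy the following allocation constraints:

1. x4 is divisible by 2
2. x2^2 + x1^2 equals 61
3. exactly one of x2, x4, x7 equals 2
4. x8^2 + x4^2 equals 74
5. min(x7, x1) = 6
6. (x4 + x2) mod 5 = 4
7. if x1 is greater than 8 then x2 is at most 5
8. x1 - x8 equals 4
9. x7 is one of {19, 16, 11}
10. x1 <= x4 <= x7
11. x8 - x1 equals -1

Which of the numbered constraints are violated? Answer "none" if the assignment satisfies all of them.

1. 7 = 2*3 + 1, so 2 does not divide 7 — violated.
2. x2^2 + x1^2 = 5^2 + 6^2 = 25 + 36 = 61 — OK.
3. x2=5, x4=7, x7=16; 0 of them equal 2, not exactly one — violated.
4. x8^2 + x4^2 = 5^2 + 7^2 = 25 + 49 = 74 — OK.
5. min(16, 6) = 6 — OK.
6. x4 + x2 = 12; 12 mod 5 = 2, not 4 — violated.
7. x1 = 6, not > 8; antecedent false, conditional vacuously true — OK.
8. x1 - x8 = 6 - 5 = 1, not 4 — violated.
9. x7 = 16 is in {19, 16, 11} — OK.
10. values 6 <= 7 <= 16 — OK.
11. x8 - x1 = 5 - 6 = -1 — OK.

The assignment fails constraints 1, 3, 6, and 8.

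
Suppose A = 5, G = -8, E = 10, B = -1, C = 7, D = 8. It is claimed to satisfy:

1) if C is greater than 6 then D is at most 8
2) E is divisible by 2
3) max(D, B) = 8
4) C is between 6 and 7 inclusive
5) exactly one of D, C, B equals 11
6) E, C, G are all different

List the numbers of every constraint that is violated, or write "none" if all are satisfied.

Violated: 5.

1) C = 7 > 6, so we need D ≤ 8; D = 8 ≤ 8 — holds.
2) 10 / 2 = 5, so 2 divides 10 — holds.
3) max(8, -1) = 8 — holds.
4) C = 7 lies in [6, 7] — holds.
5) D=8, C=7, B=-1; 0 of them equal 11, not exactly one — does not hold.
6) values 10, 7, -8 are pairwise distinct — holds.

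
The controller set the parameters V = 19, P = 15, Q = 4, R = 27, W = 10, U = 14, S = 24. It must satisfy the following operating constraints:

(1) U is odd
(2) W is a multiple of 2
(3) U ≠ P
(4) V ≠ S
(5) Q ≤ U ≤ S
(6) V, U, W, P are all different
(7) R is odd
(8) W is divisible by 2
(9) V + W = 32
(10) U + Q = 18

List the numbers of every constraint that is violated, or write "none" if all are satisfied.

Violated: 1, 9.

(1) U = 14 is even — violated.
(2) 10 / 2 = 5, so 2 divides 10 — OK.
(3) U = 14, P = 15; distinct — OK.
(4) V = 19, S = 24; distinct — OK.
(5) values 4 ≤ 14 ≤ 24 — OK.
(6) values 19, 14, 10, 15 are pairwise distinct — OK.
(7) R = 27 is odd — OK.
(8) 10 / 2 = 5, so 2 divides 10 — OK.
(9) V + W = 19 + 10 = 29, not 32 — violated.
(10) U + Q = 14 + 4 = 18 — OK.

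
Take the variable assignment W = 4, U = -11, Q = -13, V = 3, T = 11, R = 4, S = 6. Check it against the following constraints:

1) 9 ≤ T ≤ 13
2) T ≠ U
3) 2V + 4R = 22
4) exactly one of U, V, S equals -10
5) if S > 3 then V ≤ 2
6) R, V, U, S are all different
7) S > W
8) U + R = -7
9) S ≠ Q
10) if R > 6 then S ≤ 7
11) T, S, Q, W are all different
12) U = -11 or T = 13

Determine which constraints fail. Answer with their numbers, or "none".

The assignment fails constraints 4 and 5.

1) T = 11 lies in [9, 13] — satisfied.
2) T = 11, U = -11; distinct — satisfied.
3) 2V + 4R = 2(3) + 4(4) = 22 — satisfied.
4) U=-11, V=3, S=6; 0 of them equal -10, not exactly one — violated.
5) S = 6 > 3, so we need V ≤ 2; but V = 3 > 2 — violated.
6) values 4, 3, -11, 6 are pairwise distinct — satisfied.
7) S = 6, W = 4; 6 > 4 — satisfied.
8) U + R = -11 + 4 = -7 — satisfied.
9) S = 6, Q = -13; distinct — satisfied.
10) R = 4, not > 6; antecedent false, conditional vacuously true — satisfied.
11) values 11, 6, -13, 4 are pairwise distinct — satisfied.
12) U = -11 = -11 (first disjunct) — satisfied.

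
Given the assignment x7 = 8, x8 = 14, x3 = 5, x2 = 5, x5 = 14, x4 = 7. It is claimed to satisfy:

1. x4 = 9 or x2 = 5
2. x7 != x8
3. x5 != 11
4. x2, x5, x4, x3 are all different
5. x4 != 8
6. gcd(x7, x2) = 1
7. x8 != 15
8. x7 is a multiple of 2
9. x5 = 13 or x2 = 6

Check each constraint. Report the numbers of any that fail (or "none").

Violated: 4, 9.

1. x4 = 7 ≠ 9, but x2 = 5 = 5 (second disjunct) — holds.
2. x7 = 8, x8 = 14; distinct — holds.
3. x5 = 14, and 14 ≠ 11 — holds.
4. x2 = x3 = 5, not all different — does not hold.
5. x4 = 7, and 7 ≠ 8 — holds.
6. gcd(8, 5) = 1 — holds.
7. x8 = 14, and 14 ≠ 15 — holds.
8. 8 / 2 = 4, so 2 divides 8 — holds.
9. x5 = 14 ≠ 13 and x2 = 5 ≠ 6; both disjuncts false — does not hold.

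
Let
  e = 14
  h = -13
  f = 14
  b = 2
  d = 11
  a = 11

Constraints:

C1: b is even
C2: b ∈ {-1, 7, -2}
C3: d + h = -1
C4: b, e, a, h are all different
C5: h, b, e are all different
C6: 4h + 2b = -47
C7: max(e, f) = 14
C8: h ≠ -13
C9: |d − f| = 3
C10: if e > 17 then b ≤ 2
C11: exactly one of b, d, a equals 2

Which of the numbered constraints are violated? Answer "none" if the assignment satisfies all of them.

Violated: 2, 3, 6, and 8.

C1: b = 2 is even  holds
C2: b = 2 is not in {-1, 7, -2}  fails
C3: d + h = 11 + (-13) = -2, not -1  fails
C4: values 2, 14, 11, -13 are pairwise distinct  holds
C5: values -13, 2, 14 are pairwise distinct  holds
C6: 4h + 2b = 4(-13) + 2(2) = -48, not -47  fails
C7: max(14, 14) = 14  holds
C8: h = -13, but -13 is required to differ  fails
C9: |11 − 14| = 3  holds
C10: e = 14, not > 17; antecedent false, conditional vacuously true  holds
C11: b=2, d=11, a=11; 1 of them equals 2  holds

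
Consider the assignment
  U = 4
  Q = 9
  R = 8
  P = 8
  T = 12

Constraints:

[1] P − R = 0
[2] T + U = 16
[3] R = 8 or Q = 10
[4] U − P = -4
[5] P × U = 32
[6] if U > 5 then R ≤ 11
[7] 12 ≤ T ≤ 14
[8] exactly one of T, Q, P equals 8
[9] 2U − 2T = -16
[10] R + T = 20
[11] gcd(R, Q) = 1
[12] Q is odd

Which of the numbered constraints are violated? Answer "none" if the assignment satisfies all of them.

[1] P − R = 8 − 8 = 0  yes
[2] T + U = 12 + 4 = 16  yes
[3] R = 8 = 8 (first disjunct)  yes
[4] U − P = 4 − 8 = -4  yes
[5] P × U = 8 × 4 = 32  yes
[6] U = 4, not > 5; antecedent false, conditional vacuously true  yes
[7] T = 12 lies in [12, 14]  yes
[8] T=12, Q=9, P=8; 1 of them equals 8  yes
[9] 2U − 2T = 2(4) − 2(12) = -16  yes
[10] R + T = 8 + 12 = 20  yes
[11] gcd(8, 9) = 1  yes
[12] Q = 9 is odd  yes

No violations.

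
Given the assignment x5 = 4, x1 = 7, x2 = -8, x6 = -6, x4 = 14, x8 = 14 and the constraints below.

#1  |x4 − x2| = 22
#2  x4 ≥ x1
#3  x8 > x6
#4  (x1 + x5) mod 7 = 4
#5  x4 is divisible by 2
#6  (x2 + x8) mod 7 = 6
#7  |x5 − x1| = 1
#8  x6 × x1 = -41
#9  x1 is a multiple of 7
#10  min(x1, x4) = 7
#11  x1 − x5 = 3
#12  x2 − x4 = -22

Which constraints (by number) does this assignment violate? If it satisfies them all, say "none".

#1 |14 − (-8)| = 22  true
#2 x4 = 14, x1 = 7; 14 ≥ 7  true
#3 x8 = 14, x6 = -6; 14 > -6  true
#4 x1 + x5 = 11; 11 mod 7 = 4  true
#5 14 / 2 = 7, so 2 divides 14  true
#6 x2 + x8 = 6; 6 mod 7 = 6  true
#7 |4 − 7| = 3, not 1  false
#8 x6 × x1 = -6 × 7 = -42, not -41  false
#9 7 / 7 = 1, so 7 divides 7  true
#10 min(7, 14) = 7  true
#11 x1 − x5 = 7 − 4 = 3  true
#12 x2 − x4 = -8 − 14 = -22  true

No — constraints 7 and 8 are not satisfied.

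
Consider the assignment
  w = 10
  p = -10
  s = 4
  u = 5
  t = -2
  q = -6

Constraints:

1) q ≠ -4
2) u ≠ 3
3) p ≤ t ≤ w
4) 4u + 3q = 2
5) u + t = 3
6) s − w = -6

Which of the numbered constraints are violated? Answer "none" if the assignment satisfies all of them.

None — every constraint holds.

1) q = -6, and -6 ≠ -4  yes
2) u = 5, and 5 ≠ 3  yes
3) values -10 ≤ -2 ≤ 10  yes
4) 4u + 3q = 4(5) + 3(-6) = 2  yes
5) u + t = 5 + (-2) = 3  yes
6) s − w = 4 − 10 = -6  yes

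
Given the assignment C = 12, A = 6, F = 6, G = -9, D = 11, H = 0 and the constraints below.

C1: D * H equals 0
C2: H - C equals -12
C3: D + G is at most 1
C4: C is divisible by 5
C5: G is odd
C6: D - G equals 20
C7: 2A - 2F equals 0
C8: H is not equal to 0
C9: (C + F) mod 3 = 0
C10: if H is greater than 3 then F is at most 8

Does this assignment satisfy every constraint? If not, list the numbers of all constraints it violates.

Constraints 3, 4, and 8 do not hold.

C1: D * H = 11 * 0 = 0  yes
C2: H - C = 0 - 12 = -12  yes
C3: D + G = 11 + (-9) = 2; 2 > 1, bound 1 not met  no
C4: 12 = 5*2 + 2, so 5 does not divide 12  no
C5: G = -9 is odd  yes
C6: D - G = 11 - (-9) = 20  yes
C7: 2A - 2F = 2(6) - 2(6) = 0  yes
C8: H = 0, but 0 is required to differ  no
C9: C + F = 18; 18 mod 3 = 0  yes
C10: H = 0, not > 3; antecedent false, conditional vacuously true  yes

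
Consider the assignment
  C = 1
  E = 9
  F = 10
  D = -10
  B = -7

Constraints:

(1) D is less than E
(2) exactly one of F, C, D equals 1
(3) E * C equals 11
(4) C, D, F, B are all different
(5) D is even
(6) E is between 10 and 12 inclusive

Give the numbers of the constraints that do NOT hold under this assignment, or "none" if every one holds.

The assignment fails constraints 3 and 6.

(1) D = -10, E = 9; -10 < 9  OK
(2) F=10, C=1, D=-10; 1 of them equals 1  OK
(3) E * C = 9 * 1 = 9, not 11  FAIL
(4) values 1, -10, 10, -7 are pairwise distinct  OK
(5) D = -10 is even  OK
(6) E = 9 is outside [10, 12]  FAIL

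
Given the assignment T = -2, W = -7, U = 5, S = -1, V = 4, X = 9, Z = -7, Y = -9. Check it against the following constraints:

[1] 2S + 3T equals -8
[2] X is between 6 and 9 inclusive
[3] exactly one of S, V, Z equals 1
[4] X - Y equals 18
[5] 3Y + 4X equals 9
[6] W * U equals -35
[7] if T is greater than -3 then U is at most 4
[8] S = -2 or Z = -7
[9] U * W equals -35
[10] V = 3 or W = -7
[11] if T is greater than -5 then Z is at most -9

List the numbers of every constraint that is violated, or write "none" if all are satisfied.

Constraints 3, 7, and 11 do not hold.

[1] 2S + 3T = 2(-1) + 3(-2) = -8 — holds.
[2] X = 9 lies in [6, 9] — holds.
[3] S=-1, V=4, Z=-7; 0 of them equal 1, not exactly one — fails.
[4] X - Y = 9 - (-9) = 18 — holds.
[5] 3Y + 4X = 3(-9) + 4(9) = 9 — holds.
[6] W * U = -7 * 5 = -35 — holds.
[7] T = -2 > -3, so we need U ≤ 4; but U = 5 > 4 — fails.
[8] S = -1 ≠ -2, but Z = -7 = -7 (second disjunct) — holds.
[9] U * W = 5 * (-7) = -35 — holds.
[10] V = 4 ≠ 3, but W = -7 = -7 (second disjunct) — holds.
[11] T = -2 > -5, so we need Z ≤ -9; but Z = -7 > -9 — fails.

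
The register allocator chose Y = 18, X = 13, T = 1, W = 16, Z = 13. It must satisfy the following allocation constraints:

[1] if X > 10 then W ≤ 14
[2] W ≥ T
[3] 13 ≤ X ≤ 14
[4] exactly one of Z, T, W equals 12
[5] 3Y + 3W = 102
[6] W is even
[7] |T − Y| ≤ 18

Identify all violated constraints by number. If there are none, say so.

No — constraints 1, 4 are not satisfied.

[1] X = 13 > 10, so we need W ≤ 14; but W = 16 > 14 — fails.
[2] W = 16, T = 1; 16 ≥ 1 — holds.
[3] X = 13 lies in [13, 14] — holds.
[4] Z=13, T=1, W=16; 0 of them equal 12, not exactly one — fails.
[5] 3Y + 3W = 3(18) + 3(16) = 102 — holds.
[6] W = 16 is even — holds.
[7] |1 − 18| = 17; 17 ≤ 18 — holds.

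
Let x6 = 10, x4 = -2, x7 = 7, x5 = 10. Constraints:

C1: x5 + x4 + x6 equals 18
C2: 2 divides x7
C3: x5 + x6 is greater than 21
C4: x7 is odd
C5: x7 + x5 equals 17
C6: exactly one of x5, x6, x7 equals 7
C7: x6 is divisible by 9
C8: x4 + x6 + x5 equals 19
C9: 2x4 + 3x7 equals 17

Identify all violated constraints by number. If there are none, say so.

C1: x5 + x4 + x6 = 10 + (-2) + 10 = 18 — OK.
C2: 7 = 2*3 + 1, so 2 does not divide 7 — violated.
C3: x5 + x6 = 10 + 10 = 20; 20 ≤ 21, bound 21 not met — violated.
C4: x7 = 7 is odd — OK.
C5: x7 + x5 = 7 + 10 = 17 — OK.
C6: x5=10, x6=10, x7=7; 1 of them equals 7 — OK.
C7: 10 = 9*1 + 1, so 9 does not divide 10 — violated.
C8: x4 + x6 + x5 = -2 + 10 + 10 = 18, not 19 — violated.
C9: 2x4 + 3x7 = 2(-2) + 3(7) = 17 — OK.

Constraints 2, 3, 7, 8 do not hold.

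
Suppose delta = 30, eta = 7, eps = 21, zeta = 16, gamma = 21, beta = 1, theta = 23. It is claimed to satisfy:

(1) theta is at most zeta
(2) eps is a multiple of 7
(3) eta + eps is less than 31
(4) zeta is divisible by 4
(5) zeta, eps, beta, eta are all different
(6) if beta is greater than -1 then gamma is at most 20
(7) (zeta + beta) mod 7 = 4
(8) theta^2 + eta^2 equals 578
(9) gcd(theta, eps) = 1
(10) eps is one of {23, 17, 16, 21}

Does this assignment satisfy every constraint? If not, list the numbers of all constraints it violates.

No — constraints 1, 6, 7 are not satisfied.

(1) theta = 23, zeta = 16; 23 > 16 (want ≤)  ✗
(2) 21 / 7 = 3, so 7 divides 21  ✓
(3) eta + eps = 7 + 21 = 28; 28 < 31  ✓
(4) 16 / 4 = 4, so 4 divides 16  ✓
(5) values 16, 21, 1, 7 are pairwise distinct  ✓
(6) beta = 1 > -1, so we need gamma ≤ 20; but gamma = 21 > 20  ✗
(7) zeta + beta = 17; 17 mod 7 = 3, not 4  ✗
(8) theta^2 + eta^2 = 23^2 + 7^2 = 529 + 49 = 578  ✓
(9) gcd(23, 21) = 1  ✓
(10) eps = 21 is in {23, 17, 16, 21}  ✓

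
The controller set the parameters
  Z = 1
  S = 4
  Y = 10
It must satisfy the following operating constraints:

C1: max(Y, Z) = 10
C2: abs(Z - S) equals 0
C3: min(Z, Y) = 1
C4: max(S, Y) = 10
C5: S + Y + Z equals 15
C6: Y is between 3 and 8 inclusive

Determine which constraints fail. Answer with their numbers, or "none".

Violated: 2, 6.

C1: max(10, 1) = 10 — OK.
C2: abs(1 - 4) = 3, not 0 — violated.
C3: min(1, 10) = 1 — OK.
C4: max(4, 10) = 10 — OK.
C5: S + Y + Z = 4 + 10 + 1 = 15 — OK.
C6: Y = 10 is outside [3, 8] — violated.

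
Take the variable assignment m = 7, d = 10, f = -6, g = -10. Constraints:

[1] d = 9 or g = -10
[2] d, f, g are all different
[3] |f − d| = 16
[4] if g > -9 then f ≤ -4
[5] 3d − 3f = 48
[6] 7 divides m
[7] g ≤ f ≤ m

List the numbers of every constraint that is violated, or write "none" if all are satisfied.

None — every constraint holds.

[1] d = 10 ≠ 9, but g = -10 = -10 (second disjunct) — holds.
[2] values 10, -6, -10 are pairwise distinct — holds.
[3] |-6 − 10| = 16 — holds.
[4] g = -10, not > -9; antecedent false, conditional vacuously true — holds.
[5] 3d − 3f = 3(10) − 3(-6) = 48 — holds.
[6] 7 / 7 = 1, so 7 divides 7 — holds.
[7] values -10 ≤ -6 ≤ 7 — holds.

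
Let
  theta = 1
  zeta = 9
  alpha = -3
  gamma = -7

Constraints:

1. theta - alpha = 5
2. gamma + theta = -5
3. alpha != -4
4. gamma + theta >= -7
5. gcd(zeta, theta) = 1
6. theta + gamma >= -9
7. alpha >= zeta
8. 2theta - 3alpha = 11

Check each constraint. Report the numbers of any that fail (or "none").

1. theta - alpha = 1 - (-3) = 4, not 5 — does not hold.
2. gamma + theta = -7 + 1 = -6, not -5 — does not hold.
3. alpha = -3, and -3 ≠ -4 — holds.
4. gamma + theta = -7 + 1 = -6; -6 ≥ -7 — holds.
5. gcd(9, 1) = 1 — holds.
6. theta + gamma = 1 + (-7) = -6; -6 ≥ -9 — holds.
7. alpha = -3, zeta = 9; -3 < 9 (want ≥) — does not hold.
8. 2theta - 3alpha = 2(1) - 3(-3) = 11 — holds.

The assignment fails constraints 1, 2, and 7.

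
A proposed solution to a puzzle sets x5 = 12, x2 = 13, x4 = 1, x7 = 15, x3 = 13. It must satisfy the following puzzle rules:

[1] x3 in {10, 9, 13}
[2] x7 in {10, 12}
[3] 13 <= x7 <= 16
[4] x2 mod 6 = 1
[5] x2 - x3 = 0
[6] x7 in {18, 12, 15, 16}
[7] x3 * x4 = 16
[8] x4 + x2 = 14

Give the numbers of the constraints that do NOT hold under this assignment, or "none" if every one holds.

Violated: 2 and 7.

[1] x3 = 13 is in {10, 9, 13} — holds.
[2] x7 = 15 is not in {10, 12} — fails.
[3] x7 = 15 lies in [13, 16] — holds.
[4] 13 mod 6 = 1 — holds.
[5] x2 - x3 = 13 - 13 = 0 — holds.
[6] x7 = 15 is in {18, 12, 15, 16} — holds.
[7] x3 * x4 = 13 * 1 = 13, not 16 — fails.
[8] x4 + x2 = 1 + 13 = 14 — holds.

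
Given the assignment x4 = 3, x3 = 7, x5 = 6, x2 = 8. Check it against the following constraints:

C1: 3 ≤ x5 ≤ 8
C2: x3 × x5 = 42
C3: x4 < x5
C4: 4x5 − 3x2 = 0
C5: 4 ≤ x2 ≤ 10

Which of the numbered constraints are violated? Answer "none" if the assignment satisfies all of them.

Yes — all constraints hold.

C1: x5 = 6 lies in [3, 8]  OK
C2: x3 × x5 = 7 × 6 = 42  OK
C3: x4 = 3, x5 = 6; 3 < 6  OK
C4: 4x5 − 3x2 = 4(6) − 3(8) = 0  OK
C5: x2 = 8 lies in [4, 10]  OK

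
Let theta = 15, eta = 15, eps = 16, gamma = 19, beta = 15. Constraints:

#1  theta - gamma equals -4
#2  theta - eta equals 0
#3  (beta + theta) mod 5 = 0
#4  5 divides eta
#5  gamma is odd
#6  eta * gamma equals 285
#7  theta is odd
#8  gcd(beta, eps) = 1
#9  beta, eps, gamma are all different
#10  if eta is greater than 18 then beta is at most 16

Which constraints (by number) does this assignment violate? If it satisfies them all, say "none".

#1 theta - gamma = 15 - 19 = -4  holds
#2 theta - eta = 15 - 15 = 0  holds
#3 beta + theta = 30; 30 mod 5 = 0  holds
#4 15 / 5 = 3, so 5 divides 15  holds
#5 gamma = 19 is odd  holds
#6 eta * gamma = 15 * 19 = 285  holds
#7 theta = 15 is odd  holds
#8 gcd(15, 16) = 1  holds
#9 values 15, 16, 19 are pairwise distinct  holds
#10 eta = 15, not > 18; antecedent false, conditional vacuously true  holds

None — every constraint holds.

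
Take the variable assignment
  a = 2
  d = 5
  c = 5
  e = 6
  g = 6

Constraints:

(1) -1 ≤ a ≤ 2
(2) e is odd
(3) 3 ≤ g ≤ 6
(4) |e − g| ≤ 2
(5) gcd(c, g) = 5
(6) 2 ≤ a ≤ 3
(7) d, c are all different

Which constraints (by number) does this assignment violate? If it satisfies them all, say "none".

The assignment fails constraints 2, 5, and 7.

(1) a = 2 lies in [-1, 2]  yes
(2) e = 6 is even  no
(3) g = 6 lies in [3, 6]  yes
(4) |6 − 6| = 0; 0 ≤ 2  yes
(5) gcd(5, 6) = 1, not 5  no
(6) a = 2 lies in [2, 3]  yes
(7) d = c = 5, not all different  no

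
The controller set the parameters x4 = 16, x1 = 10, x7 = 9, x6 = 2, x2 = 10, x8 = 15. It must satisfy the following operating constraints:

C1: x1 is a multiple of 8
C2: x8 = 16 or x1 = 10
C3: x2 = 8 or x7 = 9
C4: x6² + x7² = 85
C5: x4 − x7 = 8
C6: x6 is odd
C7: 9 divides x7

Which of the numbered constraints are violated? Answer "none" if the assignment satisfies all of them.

Constraints 1, 5, 6 do not hold.

C1: 10 = 8×1 + 2, so 8 does not divide 10  ✘
C2: x8 = 15 ≠ 16, but x1 = 10 = 10 (second disjunct)  ✔
C3: x2 = 10 ≠ 8, but x7 = 9 = 9 (second disjunct)  ✔
C4: x6² + x7² = 2² + 9² = 4 + 81 = 85  ✔
C5: x4 − x7 = 16 − 9 = 7, not 8  ✘
C6: x6 = 2 is even  ✘
C7: 9 / 9 = 1, so 9 divides 9  ✔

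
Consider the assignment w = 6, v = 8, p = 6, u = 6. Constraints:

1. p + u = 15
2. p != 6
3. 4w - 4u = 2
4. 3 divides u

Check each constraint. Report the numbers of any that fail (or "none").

1. p + u = 6 + 6 = 12, not 15  no
2. p = 6, but 6 is required to differ  no
3. 4w - 4u = 4(6) - 4(6) = 0, not 2  no
4. 6 / 3 = 2, so 3 divides 6  yes

Constraints 1, 2, and 3 do not hold.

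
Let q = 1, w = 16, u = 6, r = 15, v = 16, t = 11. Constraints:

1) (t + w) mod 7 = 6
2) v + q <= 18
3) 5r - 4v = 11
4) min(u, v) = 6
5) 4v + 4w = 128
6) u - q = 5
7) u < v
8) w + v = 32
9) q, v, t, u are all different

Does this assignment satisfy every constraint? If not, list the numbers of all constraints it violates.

All constraints are satisfied.

1) t + w = 27; 27 mod 7 = 6 — holds.
2) v + q = 16 + 1 = 17; 17 ≤ 18 — holds.
3) 5r - 4v = 5(15) - 4(16) = 11 — holds.
4) min(6, 16) = 6 — holds.
5) 4v + 4w = 4(16) + 4(16) = 128 — holds.
6) u - q = 6 - 1 = 5 — holds.
7) u = 6, v = 16; 6 < 16 — holds.
8) w + v = 16 + 16 = 32 — holds.
9) values 1, 16, 11, 6 are pairwise distinct — holds.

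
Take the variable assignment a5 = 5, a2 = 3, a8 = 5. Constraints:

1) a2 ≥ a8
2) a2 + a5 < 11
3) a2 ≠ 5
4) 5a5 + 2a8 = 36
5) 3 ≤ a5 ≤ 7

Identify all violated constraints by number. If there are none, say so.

Constraints 1, 4 do not hold.

1) a2 = 3, a8 = 5; 3 < 5 (want ≥)  FAIL
2) a2 + a5 = 3 + 5 = 8; 8 < 11  OK
3) a2 = 3, and 3 ≠ 5  OK
4) 5a5 + 2a8 = 5(5) + 2(5) = 35, not 36  FAIL
5) a5 = 5 lies in [3, 7]  OK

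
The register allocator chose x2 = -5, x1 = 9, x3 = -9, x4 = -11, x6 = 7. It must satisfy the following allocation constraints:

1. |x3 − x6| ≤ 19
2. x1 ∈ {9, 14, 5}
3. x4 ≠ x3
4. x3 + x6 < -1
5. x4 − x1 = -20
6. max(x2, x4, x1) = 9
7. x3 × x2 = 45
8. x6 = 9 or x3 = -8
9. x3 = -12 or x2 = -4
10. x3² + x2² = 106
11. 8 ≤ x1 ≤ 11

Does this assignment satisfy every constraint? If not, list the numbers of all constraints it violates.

No — constraints 8 and 9 are not satisfied.

1. |-9 − 7| = 16; 16 ≤ 19 — satisfied.
2. x1 = 9 is in {9, 14, 5} — satisfied.
3. x4 = -11, x3 = -9; distinct — satisfied.
4. x3 + x6 = -9 + 7 = -2; -2 < -1 — satisfied.
5. x4 − x1 = -11 − 9 = -20 — satisfied.
6. max(-5, -11, 9) = 9 — satisfied.
7. x3 × x2 = -9 × (-5) = 45 — satisfied.
8. x6 = 7 ≠ 9 and x3 = -9 ≠ -8; both disjuncts false — violated.
9. x3 = -9 ≠ -12 and x2 = -5 ≠ -4; both disjuncts false — violated.
10. x3² + x2² = (-9)² + (-5)² = 81 + 25 = 106 — satisfied.
11. x1 = 9 lies in [8, 11] — satisfied.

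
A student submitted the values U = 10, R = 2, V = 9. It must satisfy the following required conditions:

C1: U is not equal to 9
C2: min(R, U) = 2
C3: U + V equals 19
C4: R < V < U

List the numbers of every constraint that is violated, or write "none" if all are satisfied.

The assignment satisfies every constraint.

C1: U = 10, and 10 ≠ 9  OK
C2: min(2, 10) = 2  OK
C3: U + V = 10 + 9 = 19  OK
C4: values 2 < 9 < 10  OK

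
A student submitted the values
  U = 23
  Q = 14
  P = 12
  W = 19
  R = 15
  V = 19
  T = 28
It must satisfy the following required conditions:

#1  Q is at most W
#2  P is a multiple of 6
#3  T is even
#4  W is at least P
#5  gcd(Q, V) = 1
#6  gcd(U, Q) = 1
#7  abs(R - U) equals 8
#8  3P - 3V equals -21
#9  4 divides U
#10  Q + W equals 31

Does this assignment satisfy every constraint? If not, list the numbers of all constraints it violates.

#1 Q = 14, W = 19; 14 ≤ 19  yes
#2 12 / 6 = 2, so 6 divides 12  yes
#3 T = 28 is even  yes
#4 W = 19, P = 12; 19 ≥ 12  yes
#5 gcd(14, 19) = 1  yes
#6 gcd(23, 14) = 1  yes
#7 abs(15 - 23) = 8  yes
#8 3P - 3V = 3(12) - 3(19) = -21  yes
#9 23 = 4*5 + 3, so 4 does not divide 23  no
#10 Q + W = 14 + 19 = 33, not 31  no

The assignment fails constraints 9, 10.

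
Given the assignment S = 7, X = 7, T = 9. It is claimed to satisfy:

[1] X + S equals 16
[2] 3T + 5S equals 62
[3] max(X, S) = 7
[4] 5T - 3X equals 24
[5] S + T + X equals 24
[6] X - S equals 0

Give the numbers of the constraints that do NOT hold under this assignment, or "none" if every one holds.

The assignment fails constraints 1 and 5.

[1] X + S = 7 + 7 = 14, not 16  no
[2] 3T + 5S = 3(9) + 5(7) = 62  yes
[3] max(7, 7) = 7  yes
[4] 5T - 3X = 5(9) - 3(7) = 24  yes
[5] S + T + X = 7 + 9 + 7 = 23, not 24  no
[6] X - S = 7 - 7 = 0  yes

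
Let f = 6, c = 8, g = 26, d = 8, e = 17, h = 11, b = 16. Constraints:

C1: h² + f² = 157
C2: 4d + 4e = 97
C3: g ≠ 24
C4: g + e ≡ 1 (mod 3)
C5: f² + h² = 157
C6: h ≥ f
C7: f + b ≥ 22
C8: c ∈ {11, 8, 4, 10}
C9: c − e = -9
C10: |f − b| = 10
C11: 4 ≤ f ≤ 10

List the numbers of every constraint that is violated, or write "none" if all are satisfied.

Constraint 2 is violated.

C1: h² + f² = 11² + 6² = 121 + 36 = 157  ✔
C2: 4d + 4e = 4(8) + 4(17) = 100, not 97  ✘
C3: g = 26, and 26 ≠ 24  ✔
C4: g + e = 43; 43 mod 3 = 1  ✔
C5: f² + h² = 6² + 11² = 36 + 121 = 157  ✔
C6: h = 11, f = 6; 11 ≥ 6  ✔
C7: f + b = 6 + 16 = 22; 22 ≥ 22  ✔
C8: c = 8 is in {11, 8, 4, 10}  ✔
C9: c − e = 8 − 17 = -9  ✔
C10: |6 − 16| = 10  ✔
C11: f = 6 lies in [4, 10]  ✔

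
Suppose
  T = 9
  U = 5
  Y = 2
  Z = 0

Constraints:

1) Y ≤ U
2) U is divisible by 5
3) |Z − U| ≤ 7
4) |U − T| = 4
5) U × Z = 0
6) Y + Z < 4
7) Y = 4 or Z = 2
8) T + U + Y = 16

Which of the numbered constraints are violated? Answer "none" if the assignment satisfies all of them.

1) Y = 2, U = 5; 2 ≤ 5 — holds.
2) 5 / 5 = 1, so 5 divides 5 — holds.
3) |0 − 5| = 5; 5 ≤ 7 — holds.
4) |5 − 9| = 4 — holds.
5) U × Z = 5 × 0 = 0 — holds.
6) Y + Z = 2 + 0 = 2; 2 < 4 — holds.
7) Y = 2 ≠ 4 and Z = 0 ≠ 2; both disjuncts false — does not hold.
8) T + U + Y = 9 + 5 + 2 = 16 — holds.

Constraint 7 is violated.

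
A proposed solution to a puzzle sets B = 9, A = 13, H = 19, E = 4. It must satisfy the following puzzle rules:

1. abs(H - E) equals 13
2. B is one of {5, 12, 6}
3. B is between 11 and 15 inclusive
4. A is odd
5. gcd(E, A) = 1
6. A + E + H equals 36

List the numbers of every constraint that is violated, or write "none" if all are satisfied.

No — constraints 1, 2, and 3 are not satisfied.

1. abs(19 - 4) = 15, not 13  ✗
2. B = 9 is not in {5, 12, 6}  ✗
3. B = 9 is outside [11, 15]  ✗
4. A = 13 is odd  ✓
5. gcd(4, 13) = 1  ✓
6. A + E + H = 13 + 4 + 19 = 36  ✓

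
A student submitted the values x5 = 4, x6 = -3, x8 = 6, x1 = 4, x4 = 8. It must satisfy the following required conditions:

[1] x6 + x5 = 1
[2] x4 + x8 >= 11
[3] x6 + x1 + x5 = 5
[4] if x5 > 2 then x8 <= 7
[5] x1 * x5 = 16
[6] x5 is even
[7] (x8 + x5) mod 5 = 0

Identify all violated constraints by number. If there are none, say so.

[1] x6 + x5 = -3 + 4 = 1 — satisfied.
[2] x4 + x8 = 8 + 6 = 14; 14 ≥ 11 — satisfied.
[3] x6 + x1 + x5 = -3 + 4 + 4 = 5 — satisfied.
[4] x5 = 4 > 2, so we need x8 ≤ 7; x8 = 6 ≤ 7 — satisfied.
[5] x1 * x5 = 4 * 4 = 16 — satisfied.
[6] x5 = 4 is even — satisfied.
[7] x8 + x5 = 10; 10 mod 5 = 0 — satisfied.

The assignment satisfies every constraint.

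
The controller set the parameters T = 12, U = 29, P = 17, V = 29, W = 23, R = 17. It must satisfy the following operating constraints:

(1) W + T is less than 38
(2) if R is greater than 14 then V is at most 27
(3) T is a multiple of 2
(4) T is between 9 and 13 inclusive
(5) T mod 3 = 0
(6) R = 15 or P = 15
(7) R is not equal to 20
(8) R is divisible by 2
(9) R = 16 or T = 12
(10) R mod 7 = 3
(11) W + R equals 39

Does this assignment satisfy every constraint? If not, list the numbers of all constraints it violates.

(1) W + T = 23 + 12 = 35; 35 < 38 — holds.
(2) R = 17 > 14, so we need V ≤ 27; but V = 29 > 27 — does not hold.
(3) 12 / 2 = 6, so 2 divides 12 — holds.
(4) T = 12 lies in [9, 13] — holds.
(5) 12 mod 3 = 0 — holds.
(6) R = 17 ≠ 15 and P = 17 ≠ 15; both disjuncts false — does not hold.
(7) R = 17, and 17 ≠ 20 — holds.
(8) 17 = 2*8 + 1, so 2 does not divide 17 — does not hold.
(9) R = 17 ≠ 16, but T = 12 = 12 (second disjunct) — holds.
(10) 17 mod 7 = 3 — holds.
(11) W + R = 23 + 17 = 40, not 39 — does not hold.

Violated: 2, 6, 8, 11.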